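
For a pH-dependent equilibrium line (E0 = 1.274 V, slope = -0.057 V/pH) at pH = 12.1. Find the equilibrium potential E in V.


Apply the Pourbaix line equation: E = E0 + slope*pH
E = 1.274 + (-0.057)*12.1 = 1.274 + (-0.6897) = 0.5843 V
Rounded to 3 decimal places: E = 0.584 V

0.584 V


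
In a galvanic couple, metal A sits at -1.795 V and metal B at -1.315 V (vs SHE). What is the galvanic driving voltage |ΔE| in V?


Driving voltage is the absolute potential difference.
|ΔE| = |-1.795 − (-1.315)| = 0.48 V

0.48 V


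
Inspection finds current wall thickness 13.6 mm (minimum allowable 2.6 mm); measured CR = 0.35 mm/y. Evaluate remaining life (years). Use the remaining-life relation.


Apply the remaining-life relation: RL = (t_current − t_min) / CR
RL = (13.6 − 2.6) / 0.35 = 11.0 / 0.35 = 31.4 years

31.4 years


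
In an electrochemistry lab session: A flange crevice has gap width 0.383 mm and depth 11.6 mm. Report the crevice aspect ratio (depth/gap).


Aspect ratio = depth / gap
Ratio = 11.6 / 0.383 = 30.3

30.3


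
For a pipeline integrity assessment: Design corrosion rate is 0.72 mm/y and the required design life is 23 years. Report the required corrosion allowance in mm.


Corrosion allowance = CR × design life
CA = 0.72 * 23 = 16.56 mm

16.56 mm


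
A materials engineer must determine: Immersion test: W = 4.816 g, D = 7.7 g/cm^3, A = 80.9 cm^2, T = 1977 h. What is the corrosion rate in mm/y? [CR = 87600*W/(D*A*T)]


Apply the mm/y weight-loss relation: CR = 87600 * W / (D * A * T)
Numerator: 87600 * 4.816 = 421881.6
Denominator: 7.7 * 80.9 * 1977 = 1231532.61
CR = 421881.6 / 1231532.61 = 0.342566 mm/y

0.342566 mm/y


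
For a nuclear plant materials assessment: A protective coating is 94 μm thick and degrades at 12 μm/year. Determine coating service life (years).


Service life = thickness / degradation rate
Life = 94 / 12 = 7.8 years

7.8 years


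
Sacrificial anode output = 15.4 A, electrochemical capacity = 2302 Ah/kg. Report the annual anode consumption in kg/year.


Annual consumption = current * hours per year / capacity
Rate = 15.4 * 8760 / 2302 = 58.6 kg/year

58.6 kg/year


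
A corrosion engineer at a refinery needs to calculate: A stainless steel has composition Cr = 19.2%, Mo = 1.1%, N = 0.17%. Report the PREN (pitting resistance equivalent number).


Apply the PREN formula: PREN = Cr + 3.3*Mo + 16*N
PREN = 19.2 + 3.3*1.1 + 16*0.17
PREN = 19.2 + 3.63 + 2.72 = 25.55

25.55


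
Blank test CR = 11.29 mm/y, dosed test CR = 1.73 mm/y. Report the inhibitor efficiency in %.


Apply the inhibitor-efficiency definition: IE = (CR_blank − CR_inh)/CR_blank × 100
IE = (11.29 − 1.73) / 11.29 × 100
IE = 9.56 / 11.29 × 100 = 84.7 %

84.7 %


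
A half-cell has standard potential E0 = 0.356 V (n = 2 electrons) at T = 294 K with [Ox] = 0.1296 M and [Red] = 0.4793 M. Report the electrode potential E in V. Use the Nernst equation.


Apply the Nernst equation: E = E0 + (RT/nF)*ln([Ox]/[Red])
Step 1: RT/nF = 8.314*294/(2*96485) = 0.01266682 V
Step 2: [Ox]/[Red] = 0.1296/0.4793 = 0.270394
Step 3: ln(0.270394) = -1.307875
Step 4: correction = 0.01266682 * -1.307875 = -0.017 V
E = 0.356 + -0.017 = 0.339 V

0.339 V


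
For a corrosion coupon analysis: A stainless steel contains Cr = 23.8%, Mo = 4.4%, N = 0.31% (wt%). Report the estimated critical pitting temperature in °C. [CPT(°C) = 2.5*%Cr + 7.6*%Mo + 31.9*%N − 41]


Apply the ASTM G48 empirical CPT estimate: CPT(°C) = 2.5*%Cr + 7.6*%Mo + 31.9*%N − 41
2.5*23.8 = 59.5; 7.6*4.4 = 33.44; 31.9*0.31 = 9.889
CPT = 59.5 + 33.44 + 9.889 − 41 = 61.829 °C
Rounded to 0.1 °C: CPT ≈ 61.8 °C

61.8 °C


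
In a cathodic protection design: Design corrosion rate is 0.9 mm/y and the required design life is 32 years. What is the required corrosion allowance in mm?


Corrosion allowance = CR × design life
CA = 0.9 * 32 = 28.8 mm

28.8 mm


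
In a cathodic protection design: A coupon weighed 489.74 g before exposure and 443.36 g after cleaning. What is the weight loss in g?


Weight loss = initial − final
WL = 489.74 − 443.36 = 46.38 g

46.38 g


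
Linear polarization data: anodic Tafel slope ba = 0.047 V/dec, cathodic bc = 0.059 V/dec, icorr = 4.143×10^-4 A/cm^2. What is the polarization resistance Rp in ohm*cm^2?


Apply the Stern-Geary equation: Rp = ba*bc / (2.303*icorr*(ba+bc))
ba*bc = 0.047*0.059 = 0.002773
ba+bc = 0.106; 2.303*icorr*(ba+bc) = 2.303*4.143×10^-4*0.106 = 1.0113809×10^-4
Rp = 0.002773 / 1.0113809×10^-4 = 27.4 ohm*cm^2

27.4 ohm*cm^2


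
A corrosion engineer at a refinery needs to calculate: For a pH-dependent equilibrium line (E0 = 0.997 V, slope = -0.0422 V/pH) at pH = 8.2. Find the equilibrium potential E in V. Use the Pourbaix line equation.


Apply the Pourbaix line equation: E = E0 + slope*pH
E = 0.997 + (-0.0422)*8.2 = 0.997 + (-0.34604) = 0.65096 V
Rounded to 3 decimal places: E = 0.651 V

0.651 V


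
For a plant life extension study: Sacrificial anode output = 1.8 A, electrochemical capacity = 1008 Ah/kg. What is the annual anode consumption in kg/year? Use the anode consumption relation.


Annual consumption = current * hours per year / capacity
Rate = 1.8 * 8760 / 1008 = 15.6 kg/year

15.6 kg/year


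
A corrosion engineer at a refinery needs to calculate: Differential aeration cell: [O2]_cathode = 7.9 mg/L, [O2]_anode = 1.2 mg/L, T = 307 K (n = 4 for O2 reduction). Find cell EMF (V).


Apply the Nernst concentration-cell relation: E = (RT/nF)*ln(C_cathode/C_anode)
RT/nF = 8.314*307/(4*96485) = 0.00661346 V
ln(7.9/1.2) = 1.88454
E = 0.00661346 * 1.88454 = 0.01246 V

0.01246 V


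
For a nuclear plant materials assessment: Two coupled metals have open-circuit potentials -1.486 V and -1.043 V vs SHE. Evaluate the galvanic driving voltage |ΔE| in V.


Driving voltage is the absolute potential difference.
|ΔE| = |-1.486 − (-1.043)| = 0.443 V

0.443 V


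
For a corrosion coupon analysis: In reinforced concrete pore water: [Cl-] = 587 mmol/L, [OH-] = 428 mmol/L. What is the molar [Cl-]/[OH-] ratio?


Threshold parameter = [Cl-] / [OH-] (molar basis; both in mmol/L, so units cancel)
Ratio = 587 / 428 = 1.37

1.37


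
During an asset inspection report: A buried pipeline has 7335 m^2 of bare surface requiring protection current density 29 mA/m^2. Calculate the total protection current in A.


I = area * current density, then convert mA → A (÷1000)
I = 7335 * 29 / 1000 = 212.72 A

212.72 A


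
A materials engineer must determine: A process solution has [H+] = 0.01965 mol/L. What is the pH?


pH = −log10[H+]
pH = −log10(0.01965) = 1.71

1.71


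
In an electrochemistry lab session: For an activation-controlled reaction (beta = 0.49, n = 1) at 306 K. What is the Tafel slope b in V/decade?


Apply the Tafel slope relation: b = 2.303*R*T/(beta*n*F)
Numerator: 2.303 * 8.314 * 306 = 5859.03
Denominator: 0.49 * 1 * 96485 = 47277.65
b = 5859.03 / 47277.65 = 0.1239 V/decade

0.1239 V/decade


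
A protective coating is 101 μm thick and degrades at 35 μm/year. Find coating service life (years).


Service life = thickness / degradation rate
Life = 101 / 35 = 2.9 years

2.9 years


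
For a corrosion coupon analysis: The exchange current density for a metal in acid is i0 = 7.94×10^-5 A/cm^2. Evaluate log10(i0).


i0 = 7.94×10^-5 A/cm^2
log10(i0) = -4.1

-4.1


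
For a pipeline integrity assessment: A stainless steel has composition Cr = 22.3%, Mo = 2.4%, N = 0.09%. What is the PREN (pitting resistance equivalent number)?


Apply the PREN formula: PREN = Cr + 3.3*Mo + 16*N
PREN = 22.3 + 3.3*2.4 + 16*0.09
PREN = 22.3 + 7.92 + 1.44 = 31.66

31.66


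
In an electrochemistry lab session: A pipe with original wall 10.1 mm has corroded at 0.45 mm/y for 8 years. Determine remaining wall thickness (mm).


Remaining wall = original − CR × time
t = 10.1 − 0.45*8 = 10.1 − 3.6 = 6.5 mm

6.5 mm


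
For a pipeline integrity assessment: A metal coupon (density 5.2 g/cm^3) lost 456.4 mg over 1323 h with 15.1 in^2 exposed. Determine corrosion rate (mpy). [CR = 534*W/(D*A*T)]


Apply the mpy weight-loss relation: CR = 534 * W / (D * A * T)
Numerator: 534 * 456.4 = 243717.6
Denominator: 5.2 * 15.1 * 1323 = 103881.96
CR = 243717.6 / 103881.96 = 2.3461 mpy

2.3461 mpy


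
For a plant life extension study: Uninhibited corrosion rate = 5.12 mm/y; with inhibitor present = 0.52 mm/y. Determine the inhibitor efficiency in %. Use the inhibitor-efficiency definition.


Apply the inhibitor-efficiency definition: IE = (CR_blank − CR_inh)/CR_blank × 100
IE = (5.12 − 0.52) / 5.12 × 100
IE = 4.6 / 5.12 × 100 = 89.8 %

89.8 %


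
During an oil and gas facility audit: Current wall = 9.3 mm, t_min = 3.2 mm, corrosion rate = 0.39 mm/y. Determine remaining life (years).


Apply the remaining-life relation: RL = (t_current − t_min) / CR
RL = (9.3 − 3.2) / 0.39 = 6.1 / 0.39 = 15.6 years

15.6 years


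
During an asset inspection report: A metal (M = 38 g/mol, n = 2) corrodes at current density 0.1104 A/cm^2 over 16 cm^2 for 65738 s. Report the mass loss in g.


Apply Faraday's law: m = i*A*t*M / (n*F)
Total charge passed Q = i*A*t = 0.1104*16*65738 = 116119.6032 C
m = Q*M/(n*F) = 116119.6032*38/(2*96485) = 22.866 g

22.866 g


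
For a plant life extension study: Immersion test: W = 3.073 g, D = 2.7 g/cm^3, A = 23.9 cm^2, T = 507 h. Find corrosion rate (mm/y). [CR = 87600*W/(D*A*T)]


Apply the mm/y weight-loss relation: CR = 87600 * W / (D * A * T)
Numerator: 87600 * 3.073 = 269194.8
Denominator: 2.7 * 23.9 * 507 = 32716.71
CR = 269194.8 / 32716.71 = 8.2281 mm/y

8.2281 mm/y


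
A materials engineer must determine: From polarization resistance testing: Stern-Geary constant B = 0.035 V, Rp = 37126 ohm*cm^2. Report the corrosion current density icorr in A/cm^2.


Apply the Stern-Geary relation: icorr = B / Rp
icorr = 0.035 / 37126 = 9.427×10^-7 A/cm^2

9.427×10^-7 A/cm^2


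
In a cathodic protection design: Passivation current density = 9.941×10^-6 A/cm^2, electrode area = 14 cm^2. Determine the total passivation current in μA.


I = i_pass * A, then convert A → μA (×10^6)
I = 9.941×10^-6 * 14 * 10^6 = 139.17 μA

139.17 μA


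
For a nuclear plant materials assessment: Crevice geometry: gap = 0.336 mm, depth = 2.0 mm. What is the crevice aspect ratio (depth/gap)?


Aspect ratio = depth / gap
Ratio = 2.0 / 0.336 = 6.0

6.0


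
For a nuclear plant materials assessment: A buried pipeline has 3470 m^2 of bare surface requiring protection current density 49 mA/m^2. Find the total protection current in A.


I = area * current density, then convert mA → A (÷1000)
I = 3470 * 49 / 1000 = 170.03 A

170.03 A


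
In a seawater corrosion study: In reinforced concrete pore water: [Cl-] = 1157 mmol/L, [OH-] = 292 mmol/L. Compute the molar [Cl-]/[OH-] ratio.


Threshold parameter = [Cl-] / [OH-] (molar basis; both in mmol/L, so units cancel)
Ratio = 1157 / 292 = 3.96

3.96


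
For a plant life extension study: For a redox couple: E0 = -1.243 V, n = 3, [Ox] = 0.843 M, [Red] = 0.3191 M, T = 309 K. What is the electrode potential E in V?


Apply the Nernst equation: E = E0 + (RT/nF)*ln([Ox]/[Red])
Step 1: RT/nF = 8.314*309/(3*96485) = 0.00887539 V
Step 2: [Ox]/[Red] = 0.843/0.3191 = 2.641805
Step 3: ln(2.641805) = 0.971462
Step 4: correction = 0.00887539 * 0.971462 = 0.009 V
E = -1.243 + 0.009 = -1.234 V

-1.234 V


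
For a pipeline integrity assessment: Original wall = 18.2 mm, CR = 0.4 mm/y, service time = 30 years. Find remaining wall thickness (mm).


Remaining wall = original − CR × time
t = 18.2 − 0.4*30 = 18.2 − 12.0 = 6.2 mm

6.2 mm


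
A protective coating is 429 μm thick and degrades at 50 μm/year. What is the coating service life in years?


Service life = thickness / degradation rate
Life = 429 / 50 = 8.6 years

8.6 years


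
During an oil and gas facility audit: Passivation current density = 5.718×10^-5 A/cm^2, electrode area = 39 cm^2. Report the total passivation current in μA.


I = i_pass * A, then convert A → μA (×10^6)
I = 5.718×10^-5 * 39 * 10^6 = 2230.02 μA

2230.02 μA


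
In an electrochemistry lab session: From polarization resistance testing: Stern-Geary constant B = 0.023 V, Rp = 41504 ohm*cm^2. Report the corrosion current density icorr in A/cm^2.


Apply the Stern-Geary relation: icorr = B / Rp
icorr = 0.023 / 41504 = 5.542×10^-7 A/cm^2

5.542×10^-7 A/cm^2


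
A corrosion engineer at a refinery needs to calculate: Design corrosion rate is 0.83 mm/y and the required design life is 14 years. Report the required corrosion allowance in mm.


Corrosion allowance = CR × design life
CA = 0.83 * 14 = 11.62 mm

11.62 mm


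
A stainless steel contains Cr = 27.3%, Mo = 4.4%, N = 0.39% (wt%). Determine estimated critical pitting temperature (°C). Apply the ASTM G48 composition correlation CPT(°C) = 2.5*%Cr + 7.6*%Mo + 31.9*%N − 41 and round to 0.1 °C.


Apply the ASTM G48 empirical CPT estimate: CPT(°C) = 2.5*%Cr + 7.6*%Mo + 31.9*%N − 41
2.5*27.3 = 68.25; 7.6*4.4 = 33.44; 31.9*0.39 = 12.441
CPT = 68.25 + 33.44 + 12.441 − 41 = 73.131 °C
Rounded to 0.1 °C: CPT ≈ 73.1 °C

73.1 °C


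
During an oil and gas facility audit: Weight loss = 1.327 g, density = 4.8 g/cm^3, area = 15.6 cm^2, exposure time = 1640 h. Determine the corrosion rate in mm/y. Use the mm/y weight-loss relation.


Apply the mm/y weight-loss relation: CR = 87600 * W / (D * A * T)
Numerator: 87600 * 1.327 = 116245.2
Denominator: 4.8 * 15.6 * 1640 = 122803.2
CR = 116245.2 / 122803.2 = 0.946597 mm/y

0.946597 mm/y


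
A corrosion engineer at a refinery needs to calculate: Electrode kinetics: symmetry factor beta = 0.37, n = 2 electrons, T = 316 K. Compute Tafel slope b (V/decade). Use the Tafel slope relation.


Apply the Tafel slope relation: b = 2.303*R*T/(beta*n*F)
Numerator: 2.303 * 8.314 * 316 = 6050.5
Denominator: 0.37 * 2 * 96485 = 71398.9
b = 6050.5 / 71398.9 = 0.0847 V/decade

0.0847 V/decade


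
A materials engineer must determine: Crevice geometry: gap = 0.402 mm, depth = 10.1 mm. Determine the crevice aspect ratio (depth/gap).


Aspect ratio = depth / gap
Ratio = 10.1 / 0.402 = 25.1

25.1


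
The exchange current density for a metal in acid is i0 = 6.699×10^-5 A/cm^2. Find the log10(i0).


i0 = 6.699×10^-5 A/cm^2
log10(i0) = -4.174

-4.174


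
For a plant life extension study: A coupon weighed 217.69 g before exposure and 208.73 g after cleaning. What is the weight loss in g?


Weight loss = initial − final
WL = 217.69 − 208.73 = 8.96 g

8.96 g


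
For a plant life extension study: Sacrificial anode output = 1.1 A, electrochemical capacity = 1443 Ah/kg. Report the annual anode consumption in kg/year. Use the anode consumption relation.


Annual consumption = current * hours per year / capacity
Rate = 1.1 * 8760 / 1443 = 6.7 kg/year

6.7 kg/year


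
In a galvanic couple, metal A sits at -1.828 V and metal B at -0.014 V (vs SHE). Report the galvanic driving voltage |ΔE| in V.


Driving voltage is the absolute potential difference.
|ΔE| = |-1.828 − (-0.014)| = 1.814 V

1.814 V


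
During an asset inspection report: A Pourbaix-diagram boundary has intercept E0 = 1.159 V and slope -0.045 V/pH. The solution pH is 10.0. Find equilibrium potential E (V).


Apply the Pourbaix line equation: E = E0 + slope*pH
E = 1.159 + (-0.045)*10.0 = 1.159 + (-0.45) = 0.709 V
Rounded to 3 decimal places: E = 0.709 V

0.709 V


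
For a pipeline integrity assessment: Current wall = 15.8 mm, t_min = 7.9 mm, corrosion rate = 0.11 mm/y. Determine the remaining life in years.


Apply the remaining-life relation: RL = (t_current − t_min) / CR
RL = (15.8 − 7.9) / 0.11 = 7.9 / 0.11 = 71.8 years

71.8 years


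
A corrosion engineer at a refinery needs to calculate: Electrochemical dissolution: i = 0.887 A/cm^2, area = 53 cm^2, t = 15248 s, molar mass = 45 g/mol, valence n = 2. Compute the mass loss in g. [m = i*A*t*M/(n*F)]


Apply Faraday's law: m = i*A*t*M / (n*F)
Total charge passed Q = i*A*t = 0.887*53*15248 = 716823.728 C
m = Q*M/(n*F) = 716823.728*45/(2*96485) = 167.161 g

167.161 g


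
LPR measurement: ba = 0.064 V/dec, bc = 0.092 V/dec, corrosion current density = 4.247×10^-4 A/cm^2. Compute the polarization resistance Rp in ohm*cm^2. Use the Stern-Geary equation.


Apply the Stern-Geary equation: Rp = ba*bc / (2.303*icorr*(ba+bc))
ba*bc = 0.064*0.092 = 0.005888
ba+bc = 0.156; 2.303*icorr*(ba+bc) = 2.303*4.247×10^-4*0.156 = 1.5258112×10^-4
Rp = 0.005888 / 1.5258112×10^-4 = 38.59 ohm*cm^2

38.59 ohm*cm^2


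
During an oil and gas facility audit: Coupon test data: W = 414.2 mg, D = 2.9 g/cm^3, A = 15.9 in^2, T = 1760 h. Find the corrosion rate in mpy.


Apply the mpy weight-loss relation: CR = 534 * W / (D * A * T)
Numerator: 534 * 414.2 = 221182.8
Denominator: 2.9 * 15.9 * 1760 = 81153.6
CR = 221182.8 / 81153.6 = 2.72548 mpy

2.72548 mpy


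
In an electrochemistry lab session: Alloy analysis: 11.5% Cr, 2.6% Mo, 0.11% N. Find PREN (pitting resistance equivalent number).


Apply the PREN formula: PREN = Cr + 3.3*Mo + 16*N
PREN = 11.5 + 3.3*2.6 + 16*0.11
PREN = 11.5 + 8.58 + 1.76 = 21.84

21.84


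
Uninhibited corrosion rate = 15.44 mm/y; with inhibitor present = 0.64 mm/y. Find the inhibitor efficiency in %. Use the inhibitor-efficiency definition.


Apply the inhibitor-efficiency definition: IE = (CR_blank − CR_inh)/CR_blank × 100
IE = (15.44 − 0.64) / 15.44 × 100
IE = 14.8 / 15.44 × 100 = 95.9 %

95.9 %


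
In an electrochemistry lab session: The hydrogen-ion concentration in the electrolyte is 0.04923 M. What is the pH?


pH = −log10[H+]
pH = −log10(0.04923) = 1.31

1.31


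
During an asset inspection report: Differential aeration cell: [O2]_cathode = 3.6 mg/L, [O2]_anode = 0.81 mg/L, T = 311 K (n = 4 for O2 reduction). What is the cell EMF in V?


Apply the Nernst concentration-cell relation: E = (RT/nF)*ln(C_cathode/C_anode)
RT/nF = 8.314*311/(4*96485) = 0.00669963 V
ln(3.6/0.81) = 1.49165
E = 0.00669963 * 1.49165 = 0.00999 V

0.00999 V


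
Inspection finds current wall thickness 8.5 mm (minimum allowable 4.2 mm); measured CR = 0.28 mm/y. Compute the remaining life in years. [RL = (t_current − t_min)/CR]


Apply the remaining-life relation: RL = (t_current − t_min) / CR
RL = (8.5 − 4.2) / 0.28 = 4.3 / 0.28 = 15.4 years

15.4 years


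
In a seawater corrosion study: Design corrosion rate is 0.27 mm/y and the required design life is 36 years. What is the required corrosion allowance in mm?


Corrosion allowance = CR × design life
CA = 0.27 * 36 = 9.72 mm

9.72 mm


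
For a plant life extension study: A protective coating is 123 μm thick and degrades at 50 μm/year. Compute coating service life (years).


Service life = thickness / degradation rate
Life = 123 / 50 = 2.5 years

2.5 years


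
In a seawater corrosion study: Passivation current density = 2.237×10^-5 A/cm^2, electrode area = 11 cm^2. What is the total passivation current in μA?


I = i_pass * A, then convert A → μA (×10^6)
I = 2.237×10^-5 * 11 * 10^6 = 246.07 μA

246.07 μA


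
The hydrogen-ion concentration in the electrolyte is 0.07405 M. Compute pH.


pH = −log10[H+]
pH = −log10(0.07405) = 1.13

1.13


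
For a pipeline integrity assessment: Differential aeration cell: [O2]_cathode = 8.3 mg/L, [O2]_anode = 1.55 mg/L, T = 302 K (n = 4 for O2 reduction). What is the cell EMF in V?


Apply the Nernst concentration-cell relation: E = (RT/nF)*ln(C_cathode/C_anode)
RT/nF = 8.314*302/(4*96485) = 0.00650575 V
ln(8.3/1.55) = 1.678
E = 0.00650575 * 1.678 = 0.01092 V

0.01092 V


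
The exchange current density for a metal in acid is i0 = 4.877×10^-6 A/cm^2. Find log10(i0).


i0 = 4.877×10^-6 A/cm^2
log10(i0) = -5.312

-5.312


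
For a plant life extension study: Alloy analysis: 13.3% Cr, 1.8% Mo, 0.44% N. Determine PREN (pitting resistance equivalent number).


Apply the PREN formula: PREN = Cr + 3.3*Mo + 16*N
PREN = 13.3 + 3.3*1.8 + 16*0.44
PREN = 13.3 + 5.94 + 7.04 = 26.28

26.28


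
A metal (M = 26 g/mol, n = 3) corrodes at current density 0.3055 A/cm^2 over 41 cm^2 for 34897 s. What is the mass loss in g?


Apply Faraday's law: m = i*A*t*M / (n*F)
Total charge passed Q = i*A*t = 0.3055*41*34897 = 437102.3735 C
m = Q*M/(n*F) = 437102.3735*26/(3*96485) = 39.26227 g

39.26227 g


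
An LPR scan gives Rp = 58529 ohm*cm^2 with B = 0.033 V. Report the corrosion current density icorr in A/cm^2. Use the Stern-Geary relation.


Apply the Stern-Geary relation: icorr = B / Rp
icorr = 0.033 / 58529 = 5.638×10^-7 A/cm^2

5.638×10^-7 A/cm^2


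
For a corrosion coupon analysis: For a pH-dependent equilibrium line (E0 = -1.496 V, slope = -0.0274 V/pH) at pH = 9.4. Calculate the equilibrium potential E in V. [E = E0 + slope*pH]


Apply the Pourbaix line equation: E = E0 + slope*pH
E = -1.496 + (-0.0274)*9.4 = -1.496 + (-0.25756) = -1.75356 V
Rounded to 3 decimal places: E = -1.754 V

-1.754 V


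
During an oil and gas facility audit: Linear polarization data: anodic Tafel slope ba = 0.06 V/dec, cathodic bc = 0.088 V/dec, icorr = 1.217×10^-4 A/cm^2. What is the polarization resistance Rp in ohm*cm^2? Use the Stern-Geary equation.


Apply the Stern-Geary equation: Rp = ba*bc / (2.303*icorr*(ba+bc))
ba*bc = 0.06*0.088 = 0.00528
ba+bc = 0.148; 2.303*icorr*(ba+bc) = 2.303*1.217×10^-4*0.148 = 4.1480715×10^-5
Rp = 0.00528 / 4.1480715×10^-5 = 127.29 ohm*cm^2

127.29 ohm*cm^2


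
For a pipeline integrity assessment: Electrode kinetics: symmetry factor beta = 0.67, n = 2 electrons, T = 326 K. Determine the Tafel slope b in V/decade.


Apply the Tafel slope relation: b = 2.303*R*T/(beta*n*F)
Numerator: 2.303 * 8.314 * 326 = 6241.97
Denominator: 0.67 * 2 * 96485 = 129289.9
b = 6241.97 / 129289.9 = 0.0483 V/decade

0.0483 V/decade


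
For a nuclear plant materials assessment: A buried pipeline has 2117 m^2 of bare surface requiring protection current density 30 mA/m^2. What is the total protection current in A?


I = area * current density, then convert mA → A (÷1000)
I = 2117 * 30 / 1000 = 63.51 A

63.51 A


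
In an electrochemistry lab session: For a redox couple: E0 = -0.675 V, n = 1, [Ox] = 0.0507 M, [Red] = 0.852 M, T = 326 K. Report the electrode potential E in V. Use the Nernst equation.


Apply the Nernst equation: E = E0 + (RT/nF)*ln([Ox]/[Red])
Step 1: RT/nF = 8.314*326/(1*96485) = 0.02809104 V
Step 2: [Ox]/[Red] = 0.0507/0.852 = 0.059507
Step 3: ln(0.059507) = -2.821661
Step 4: correction = 0.02809104 * -2.821661 = -0.079 V
E = -0.675 + -0.079 = -0.754 V

-0.754 V


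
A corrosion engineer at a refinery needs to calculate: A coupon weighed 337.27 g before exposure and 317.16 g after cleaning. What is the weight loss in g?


Weight loss = initial − final
WL = 337.27 − 317.16 = 20.11 g

20.11 g


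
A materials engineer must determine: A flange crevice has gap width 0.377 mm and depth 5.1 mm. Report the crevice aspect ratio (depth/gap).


Aspect ratio = depth / gap
Ratio = 5.1 / 0.377 = 13.5

13.5


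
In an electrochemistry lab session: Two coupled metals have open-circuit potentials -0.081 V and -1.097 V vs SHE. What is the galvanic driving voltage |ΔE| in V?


Driving voltage is the absolute potential difference.
|ΔE| = |-0.081 − (-1.097)| = 1.016 V

1.016 V


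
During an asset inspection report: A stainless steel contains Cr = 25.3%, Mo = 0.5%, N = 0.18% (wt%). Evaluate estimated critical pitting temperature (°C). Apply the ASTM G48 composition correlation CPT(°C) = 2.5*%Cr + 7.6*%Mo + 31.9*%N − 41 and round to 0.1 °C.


Apply the ASTM G48 empirical CPT estimate: CPT(°C) = 2.5*%Cr + 7.6*%Mo + 31.9*%N − 41
2.5*25.3 = 63.25; 7.6*0.5 = 3.8; 31.9*0.18 = 5.742
CPT = 63.25 + 3.8 + 5.742 − 41 = 31.792 °C
Rounded to 0.1 °C: CPT ≈ 31.8 °C

31.8 °C


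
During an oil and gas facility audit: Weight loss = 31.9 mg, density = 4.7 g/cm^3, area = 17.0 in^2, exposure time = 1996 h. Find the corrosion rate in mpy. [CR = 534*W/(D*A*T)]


Apply the mpy weight-loss relation: CR = 534 * W / (D * A * T)
Numerator: 534 * 31.9 = 17034.6
Denominator: 4.7 * 17.0 * 1996 = 159480.4
CR = 17034.6 / 159480.4 = 0.107 mpy

0.107 mpy


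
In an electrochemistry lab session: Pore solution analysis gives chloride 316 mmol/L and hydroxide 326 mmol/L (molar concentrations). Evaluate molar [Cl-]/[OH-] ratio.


Threshold parameter = [Cl-] / [OH-] (molar basis; both in mmol/L, so units cancel)
Ratio = 316 / 326 = 0.97

0.97


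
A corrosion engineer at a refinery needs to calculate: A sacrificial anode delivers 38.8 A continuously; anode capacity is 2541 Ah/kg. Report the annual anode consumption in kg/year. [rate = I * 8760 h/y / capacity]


Annual consumption = current * hours per year / capacity
Rate = 38.8 * 8760 / 2541 = 133.8 kg/year

133.8 kg/year


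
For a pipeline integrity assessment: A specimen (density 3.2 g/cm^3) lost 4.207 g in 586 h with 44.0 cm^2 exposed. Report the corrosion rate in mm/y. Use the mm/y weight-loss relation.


Apply the mm/y weight-loss relation: CR = 87600 * W / (D * A * T)
Numerator: 87600 * 4.207 = 368533.2
Denominator: 3.2 * 44.0 * 586 = 82508.8
CR = 368533.2 / 82508.8 = 4.4666 mm/y

4.4666 mm/y


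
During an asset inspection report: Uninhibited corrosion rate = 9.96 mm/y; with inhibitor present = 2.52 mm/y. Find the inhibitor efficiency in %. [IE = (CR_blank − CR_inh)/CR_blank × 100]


Apply the inhibitor-efficiency definition: IE = (CR_blank − CR_inh)/CR_blank × 100
IE = (9.96 − 2.52) / 9.96 × 100
IE = 7.44 / 9.96 × 100 = 74.7 %

74.7 %


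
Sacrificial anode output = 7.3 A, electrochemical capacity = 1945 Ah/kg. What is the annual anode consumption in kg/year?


Annual consumption = current * hours per year / capacity
Rate = 7.3 * 8760 / 1945 = 32.9 kg/year

32.9 kg/year


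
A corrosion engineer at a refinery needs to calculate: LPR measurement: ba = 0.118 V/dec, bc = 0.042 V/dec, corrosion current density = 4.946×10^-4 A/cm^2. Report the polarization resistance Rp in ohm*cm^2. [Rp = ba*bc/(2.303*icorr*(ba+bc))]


Apply the Stern-Geary equation: Rp = ba*bc / (2.303*icorr*(ba+bc))
ba*bc = 0.118*0.042 = 0.004956
ba+bc = 0.16; 2.303*icorr*(ba+bc) = 2.303*4.946×10^-4*0.16 = 1.8225021×10^-4
Rp = 0.004956 / 1.8225021×10^-4 = 27.2 ohm*cm^2

27.2 ohm*cm^2


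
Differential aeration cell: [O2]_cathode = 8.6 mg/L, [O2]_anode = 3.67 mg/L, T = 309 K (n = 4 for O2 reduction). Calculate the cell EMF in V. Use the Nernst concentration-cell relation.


Apply the Nernst concentration-cell relation: E = (RT/nF)*ln(C_cathode/C_anode)
RT/nF = 8.314*309/(4*96485) = 0.00665654 V
ln(8.6/3.67) = 0.85157
E = 0.00665654 * 0.85157 = 0.00567 V

0.00567 V


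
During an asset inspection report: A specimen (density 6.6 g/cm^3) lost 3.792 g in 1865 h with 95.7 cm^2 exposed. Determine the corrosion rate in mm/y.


Apply the mm/y weight-loss relation: CR = 87600 * W / (D * A * T)
Numerator: 87600 * 3.792 = 332179.2
Denominator: 6.6 * 95.7 * 1865 = 1177971.3
CR = 332179.2 / 1177971.3 = 0.28199 mm/y

0.28199 mm/y


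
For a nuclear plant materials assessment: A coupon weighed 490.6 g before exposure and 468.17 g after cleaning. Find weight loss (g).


Weight loss = initial − final
WL = 490.6 − 468.17 = 22.43 g

22.43 g


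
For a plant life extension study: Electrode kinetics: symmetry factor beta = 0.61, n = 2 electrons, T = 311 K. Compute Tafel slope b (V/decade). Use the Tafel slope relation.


Apply the Tafel slope relation: b = 2.303*R*T/(beta*n*F)
Numerator: 2.303 * 8.314 * 311 = 5954.76
Denominator: 0.61 * 2 * 96485 = 117711.7
b = 5954.76 / 117711.7 = 0.0506 V/decade

0.0506 V/decade


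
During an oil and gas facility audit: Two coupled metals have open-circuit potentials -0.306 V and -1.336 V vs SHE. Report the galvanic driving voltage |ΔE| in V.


Driving voltage is the absolute potential difference.
|ΔE| = |-0.306 − (-1.336)| = 1.03 V

1.03 V


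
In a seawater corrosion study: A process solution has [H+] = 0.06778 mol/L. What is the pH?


pH = −log10[H+]
pH = −log10(0.06778) = 1.17

1.17


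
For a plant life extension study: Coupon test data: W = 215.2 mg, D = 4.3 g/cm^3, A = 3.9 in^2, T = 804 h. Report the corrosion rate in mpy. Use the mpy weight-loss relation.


Apply the mpy weight-loss relation: CR = 534 * W / (D * A * T)
Numerator: 534 * 215.2 = 114916.8
Denominator: 4.3 * 3.9 * 804 = 13483.08
CR = 114916.8 / 13483.08 = 8.523 mpy

8.523 mpy


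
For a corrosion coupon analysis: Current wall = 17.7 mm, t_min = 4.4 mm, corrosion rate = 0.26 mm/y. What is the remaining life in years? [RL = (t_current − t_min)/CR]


Apply the remaining-life relation: RL = (t_current − t_min) / CR
RL = (17.7 − 4.4) / 0.26 = 13.3 / 0.26 = 51.2 years

51.2 years


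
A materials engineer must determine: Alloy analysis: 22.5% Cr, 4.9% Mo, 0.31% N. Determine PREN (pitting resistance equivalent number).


Apply the PREN formula: PREN = Cr + 3.3*Mo + 16*N
PREN = 22.5 + 3.3*4.9 + 16*0.31
PREN = 22.5 + 16.17 + 4.96 = 43.63

43.63


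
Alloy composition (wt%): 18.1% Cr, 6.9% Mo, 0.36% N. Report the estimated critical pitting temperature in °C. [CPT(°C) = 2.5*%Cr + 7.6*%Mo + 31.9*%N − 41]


Apply the ASTM G48 empirical CPT estimate: CPT(°C) = 2.5*%Cr + 7.6*%Mo + 31.9*%N − 41
2.5*18.1 = 45.25; 7.6*6.9 = 52.44; 31.9*0.36 = 11.484
CPT = 45.25 + 52.44 + 11.484 − 41 = 68.174 °C
Rounded to 0.1 °C: CPT ≈ 68.2 °C

68.2 °C


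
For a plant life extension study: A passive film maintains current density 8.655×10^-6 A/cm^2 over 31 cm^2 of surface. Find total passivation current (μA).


I = i_pass * A, then convert A → μA (×10^6)
I = 8.655×10^-6 * 31 * 10^6 = 268.31 μA

268.31 μA


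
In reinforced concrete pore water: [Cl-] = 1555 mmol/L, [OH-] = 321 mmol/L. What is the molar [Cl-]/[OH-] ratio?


Threshold parameter = [Cl-] / [OH-] (molar basis; both in mmol/L, so units cancel)
Ratio = 1555 / 321 = 4.84

4.84


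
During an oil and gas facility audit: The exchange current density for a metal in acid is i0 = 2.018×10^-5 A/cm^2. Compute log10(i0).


i0 = 2.018×10^-5 A/cm^2
log10(i0) = -4.695

-4.695


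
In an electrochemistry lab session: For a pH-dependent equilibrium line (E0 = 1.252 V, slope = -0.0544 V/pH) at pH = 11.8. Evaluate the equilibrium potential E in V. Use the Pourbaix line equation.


Apply the Pourbaix line equation: E = E0 + slope*pH
E = 1.252 + (-0.0544)*11.8 = 1.252 + (-0.64192) = 0.61008 V
Rounded to 3 decimal places: E = 0.610 V

0.610 V


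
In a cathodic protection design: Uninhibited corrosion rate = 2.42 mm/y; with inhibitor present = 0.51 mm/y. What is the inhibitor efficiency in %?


Apply the inhibitor-efficiency definition: IE = (CR_blank − CR_inh)/CR_blank × 100
IE = (2.42 − 0.51) / 2.42 × 100
IE = 1.91 / 2.42 × 100 = 78.9 %

78.9 %


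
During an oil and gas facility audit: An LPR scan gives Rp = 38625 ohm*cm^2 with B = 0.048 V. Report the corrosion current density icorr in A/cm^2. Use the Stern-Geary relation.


Apply the Stern-Geary relation: icorr = B / Rp
icorr = 0.048 / 38625 = 1.243×10^-6 A/cm^2

1.243×10^-6 A/cm^2


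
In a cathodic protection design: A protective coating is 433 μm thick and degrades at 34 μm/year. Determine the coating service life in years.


Service life = thickness / degradation rate
Life = 433 / 34 = 12.7 years

12.7 years


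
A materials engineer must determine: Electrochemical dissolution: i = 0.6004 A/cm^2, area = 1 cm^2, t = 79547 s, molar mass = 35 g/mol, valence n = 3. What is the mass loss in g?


Apply Faraday's law: m = i*A*t*M / (n*F)
Total charge passed Q = i*A*t = 0.6004*1*79547 = 47760.0188 C
m = Q*M/(n*F) = 47760.0188*35/(3*96485) = 5.775 g

5.775 g


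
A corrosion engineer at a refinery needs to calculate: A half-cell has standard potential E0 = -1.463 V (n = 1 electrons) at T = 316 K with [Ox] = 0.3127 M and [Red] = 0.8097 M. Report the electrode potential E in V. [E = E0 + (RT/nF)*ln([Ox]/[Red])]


Apply the Nernst equation: E = E0 + (RT/nF)*ln([Ox]/[Red])
Step 1: RT/nF = 8.314*316/(1*96485) = 0.02722935 V
Step 2: [Ox]/[Red] = 0.3127/0.8097 = 0.386192
Step 3: ln(0.386192) = -0.951421
Step 4: correction = 0.02722935 * -0.951421 = -0.0259 V
E = -1.463 + -0.0259 = -1.4889 V

-1.4889 V


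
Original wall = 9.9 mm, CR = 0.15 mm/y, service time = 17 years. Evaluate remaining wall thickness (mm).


Remaining wall = original − CR × time
t = 9.9 − 0.15*17 = 9.9 − 2.55 = 7.35 mm

7.35 mm


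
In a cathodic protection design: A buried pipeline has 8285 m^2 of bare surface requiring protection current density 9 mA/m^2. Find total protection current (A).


I = area * current density, then convert mA → A (÷1000)
I = 8285 * 9 / 1000 = 74.57 A

74.57 A


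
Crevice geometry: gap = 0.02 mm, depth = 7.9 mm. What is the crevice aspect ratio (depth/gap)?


Aspect ratio = depth / gap
Ratio = 7.9 / 0.02 = 395.0

395.0


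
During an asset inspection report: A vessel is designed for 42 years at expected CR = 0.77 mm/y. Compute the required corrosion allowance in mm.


Corrosion allowance = CR × design life
CA = 0.77 * 42 = 32.34 mm

32.34 mm


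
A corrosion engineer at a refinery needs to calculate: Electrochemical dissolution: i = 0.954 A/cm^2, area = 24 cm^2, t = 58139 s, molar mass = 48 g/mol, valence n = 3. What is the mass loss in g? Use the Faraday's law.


Apply Faraday's law: m = i*A*t*M / (n*F)
Total charge passed Q = i*A*t = 0.954*24*58139 = 1331150.544 C
m = Q*M/(n*F) = 1331150.544*48/(3*96485) = 220.743 g

220.743 g


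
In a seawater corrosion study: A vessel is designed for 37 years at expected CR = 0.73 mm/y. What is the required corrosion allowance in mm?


Corrosion allowance = CR × design life
CA = 0.73 * 37 = 27.01 mm

27.01 mm


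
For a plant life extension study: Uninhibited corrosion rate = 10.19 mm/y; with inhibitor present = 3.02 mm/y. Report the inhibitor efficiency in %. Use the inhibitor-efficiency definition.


Apply the inhibitor-efficiency definition: IE = (CR_blank − CR_inh)/CR_blank × 100
IE = (10.19 − 3.02) / 10.19 × 100
IE = 7.17 / 10.19 × 100 = 70.4 %

70.4 %


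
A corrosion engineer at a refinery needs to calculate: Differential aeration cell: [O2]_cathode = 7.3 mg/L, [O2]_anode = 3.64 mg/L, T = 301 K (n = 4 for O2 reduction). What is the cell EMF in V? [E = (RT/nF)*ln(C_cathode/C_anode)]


Apply the Nernst concentration-cell relation: E = (RT/nF)*ln(C_cathode/C_anode)
RT/nF = 8.314*301/(4*96485) = 0.0064842 V
ln(7.3/3.64) = 0.69589
E = 0.0064842 * 0.69589 = 0.00451 V

0.00451 V


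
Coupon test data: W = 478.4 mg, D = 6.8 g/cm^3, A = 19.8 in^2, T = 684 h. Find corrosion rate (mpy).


Apply the mpy weight-loss relation: CR = 534 * W / (D * A * T)
Numerator: 534 * 478.4 = 255465.6
Denominator: 6.8 * 19.8 * 684 = 92093.76
CR = 255465.6 / 92093.76 = 2.77397 mpy

2.77397 mpy


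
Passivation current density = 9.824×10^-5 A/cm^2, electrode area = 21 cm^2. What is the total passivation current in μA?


I = i_pass * A, then convert A → μA (×10^6)
I = 9.824×10^-5 * 21 * 10^6 = 2063.04 μA

2063.04 μA


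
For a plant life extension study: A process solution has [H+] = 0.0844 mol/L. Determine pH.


pH = −log10[H+]
pH = −log10(0.0844) = 1.07

1.07


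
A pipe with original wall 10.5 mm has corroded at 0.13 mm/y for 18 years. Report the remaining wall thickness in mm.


Remaining wall = original − CR × time
t = 10.5 − 0.13*18 = 10.5 − 2.34 = 8.16 mm

8.16 mm


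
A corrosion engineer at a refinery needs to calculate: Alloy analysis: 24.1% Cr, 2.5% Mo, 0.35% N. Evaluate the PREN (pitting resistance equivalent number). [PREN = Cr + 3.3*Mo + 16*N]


Apply the PREN formula: PREN = Cr + 3.3*Mo + 16*N
PREN = 24.1 + 3.3*2.5 + 16*0.35
PREN = 24.1 + 8.25 + 5.6 = 37.95

37.95


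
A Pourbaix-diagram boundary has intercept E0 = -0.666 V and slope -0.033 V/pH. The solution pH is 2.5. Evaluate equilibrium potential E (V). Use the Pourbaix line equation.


Apply the Pourbaix line equation: E = E0 + slope*pH
E = -0.666 + (-0.033)*2.5 = -0.666 + (-0.0825) = -0.7485 V
Rounded to 4 decimal places: E = -0.7485 V

-0.7485 V


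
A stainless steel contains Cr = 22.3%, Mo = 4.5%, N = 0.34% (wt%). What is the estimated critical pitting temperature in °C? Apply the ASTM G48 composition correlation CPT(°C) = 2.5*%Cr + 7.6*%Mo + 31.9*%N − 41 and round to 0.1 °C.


Apply the ASTM G48 empirical CPT estimate: CPT(°C) = 2.5*%Cr + 7.6*%Mo + 31.9*%N − 41
2.5*22.3 = 55.75; 7.6*4.5 = 34.2; 31.9*0.34 = 10.846
CPT = 55.75 + 34.2 + 10.846 − 41 = 59.796 °C
Rounded to 0.1 °C: CPT ≈ 59.8 °C

59.8 °C


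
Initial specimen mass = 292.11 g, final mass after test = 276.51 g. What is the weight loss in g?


Weight loss = initial − final
WL = 292.11 − 276.51 = 15.6 g

15.6 g


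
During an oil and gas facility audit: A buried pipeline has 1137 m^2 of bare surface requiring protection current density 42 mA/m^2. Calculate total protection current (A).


I = area * current density, then convert mA → A (÷1000)
I = 1137 * 42 / 1000 = 47.75 A

47.75 A


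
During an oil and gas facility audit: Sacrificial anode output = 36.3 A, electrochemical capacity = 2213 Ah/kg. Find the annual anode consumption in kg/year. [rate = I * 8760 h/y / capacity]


Annual consumption = current * hours per year / capacity
Rate = 36.3 * 8760 / 2213 = 143.7 kg/year

143.7 kg/year


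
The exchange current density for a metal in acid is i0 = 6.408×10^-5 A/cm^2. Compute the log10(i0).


i0 = 6.408×10^-5 A/cm^2
log10(i0) = -4.193

-4.193


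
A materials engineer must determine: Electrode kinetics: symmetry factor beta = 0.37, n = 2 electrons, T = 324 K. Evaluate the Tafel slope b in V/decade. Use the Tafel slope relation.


Apply the Tafel slope relation: b = 2.303*R*T/(beta*n*F)
Numerator: 2.303 * 8.314 * 324 = 6203.67
Denominator: 0.37 * 2 * 96485 = 71398.9
b = 6203.67 / 71398.9 = 0.087 V/decade

0.087 V/decade


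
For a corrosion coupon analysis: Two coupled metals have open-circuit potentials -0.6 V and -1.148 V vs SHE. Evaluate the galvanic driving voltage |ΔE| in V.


Driving voltage is the absolute potential difference.
|ΔE| = |-0.6 − (-1.148)| = 0.548 V

0.548 V


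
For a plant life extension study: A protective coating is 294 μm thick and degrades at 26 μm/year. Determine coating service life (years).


Service life = thickness / degradation rate
Life = 294 / 26 = 11.3 years

11.3 years


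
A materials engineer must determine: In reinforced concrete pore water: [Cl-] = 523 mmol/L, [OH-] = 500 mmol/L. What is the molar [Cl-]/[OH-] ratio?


Threshold parameter = [Cl-] / [OH-] (molar basis; both in mmol/L, so units cancel)
Ratio = 523 / 500 = 1.05

1.05


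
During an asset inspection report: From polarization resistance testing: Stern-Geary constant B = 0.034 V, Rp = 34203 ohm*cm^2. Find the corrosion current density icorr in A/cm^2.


Apply the Stern-Geary relation: icorr = B / Rp
icorr = 0.034 / 34203 = 9.941×10^-7 A/cm^2

9.941×10^-7 A/cm^2


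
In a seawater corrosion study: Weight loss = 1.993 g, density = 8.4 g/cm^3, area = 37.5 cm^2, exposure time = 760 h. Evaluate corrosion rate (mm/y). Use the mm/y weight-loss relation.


Apply the mm/y weight-loss relation: CR = 87600 * W / (D * A * T)
Numerator: 87600 * 1.993 = 174586.8
Denominator: 8.4 * 37.5 * 760 = 239400.0
CR = 174586.8 / 239400.0 = 0.729268 mm/y

0.729268 mm/y


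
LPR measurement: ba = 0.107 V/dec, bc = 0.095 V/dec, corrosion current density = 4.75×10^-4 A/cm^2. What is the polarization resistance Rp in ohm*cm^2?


Apply the Stern-Geary equation: Rp = ba*bc / (2.303*icorr*(ba+bc))
ba*bc = 0.107*0.095 = 0.010165
ba+bc = 0.202; 2.303*icorr*(ba+bc) = 2.303*4.75×10^-4*0.202 = 2.2097285×10^-4
Rp = 0.010165 / 2.2097285×10^-4 = 46.0 ohm*cm^2

46.0 ohm*cm^2
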